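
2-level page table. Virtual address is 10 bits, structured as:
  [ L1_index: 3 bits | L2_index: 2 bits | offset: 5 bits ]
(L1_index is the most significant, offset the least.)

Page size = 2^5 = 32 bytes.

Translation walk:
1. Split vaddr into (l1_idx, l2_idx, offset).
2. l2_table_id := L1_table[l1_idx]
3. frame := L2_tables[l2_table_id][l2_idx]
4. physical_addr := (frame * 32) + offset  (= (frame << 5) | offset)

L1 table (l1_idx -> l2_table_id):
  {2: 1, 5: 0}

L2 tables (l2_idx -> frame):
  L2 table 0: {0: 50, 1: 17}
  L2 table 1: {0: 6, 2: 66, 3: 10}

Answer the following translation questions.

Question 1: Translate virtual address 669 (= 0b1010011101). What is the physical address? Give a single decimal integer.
Answer: 1629

Derivation:
vaddr = 669 = 0b1010011101
Split: l1_idx=5, l2_idx=0, offset=29
L1[5] = 0
L2[0][0] = 50
paddr = 50 * 32 + 29 = 1629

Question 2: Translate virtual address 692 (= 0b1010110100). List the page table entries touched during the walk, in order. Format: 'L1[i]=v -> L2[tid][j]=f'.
Answer: L1[5]=0 -> L2[0][1]=17

Derivation:
vaddr = 692 = 0b1010110100
Split: l1_idx=5, l2_idx=1, offset=20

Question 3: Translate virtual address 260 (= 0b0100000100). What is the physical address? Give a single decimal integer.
vaddr = 260 = 0b0100000100
Split: l1_idx=2, l2_idx=0, offset=4
L1[2] = 1
L2[1][0] = 6
paddr = 6 * 32 + 4 = 196

Answer: 196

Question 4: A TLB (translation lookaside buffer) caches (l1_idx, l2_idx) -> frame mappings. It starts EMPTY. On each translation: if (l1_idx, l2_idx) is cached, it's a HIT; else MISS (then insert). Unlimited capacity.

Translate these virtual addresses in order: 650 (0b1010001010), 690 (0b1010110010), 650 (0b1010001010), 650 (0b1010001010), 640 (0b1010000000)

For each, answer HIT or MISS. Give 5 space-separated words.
vaddr=650: (5,0) not in TLB -> MISS, insert
vaddr=690: (5,1) not in TLB -> MISS, insert
vaddr=650: (5,0) in TLB -> HIT
vaddr=650: (5,0) in TLB -> HIT
vaddr=640: (5,0) in TLB -> HIT

Answer: MISS MISS HIT HIT HIT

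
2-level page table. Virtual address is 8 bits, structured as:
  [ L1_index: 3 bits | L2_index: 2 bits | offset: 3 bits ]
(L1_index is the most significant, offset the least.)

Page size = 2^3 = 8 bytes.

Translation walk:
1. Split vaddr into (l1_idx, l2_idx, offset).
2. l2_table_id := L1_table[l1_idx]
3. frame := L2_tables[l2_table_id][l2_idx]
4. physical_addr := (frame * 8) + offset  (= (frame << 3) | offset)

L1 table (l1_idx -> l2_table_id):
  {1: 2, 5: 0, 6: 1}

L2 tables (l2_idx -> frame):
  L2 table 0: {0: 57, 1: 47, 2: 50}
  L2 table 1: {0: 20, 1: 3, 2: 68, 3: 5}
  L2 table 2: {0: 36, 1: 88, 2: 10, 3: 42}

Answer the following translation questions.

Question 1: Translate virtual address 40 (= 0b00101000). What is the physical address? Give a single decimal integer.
Answer: 704

Derivation:
vaddr = 40 = 0b00101000
Split: l1_idx=1, l2_idx=1, offset=0
L1[1] = 2
L2[2][1] = 88
paddr = 88 * 8 + 0 = 704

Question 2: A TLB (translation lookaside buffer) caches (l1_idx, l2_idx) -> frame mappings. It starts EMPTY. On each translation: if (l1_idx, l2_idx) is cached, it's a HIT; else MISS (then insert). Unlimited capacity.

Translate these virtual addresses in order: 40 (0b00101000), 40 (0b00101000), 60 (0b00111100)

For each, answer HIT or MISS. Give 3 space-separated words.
vaddr=40: (1,1) not in TLB -> MISS, insert
vaddr=40: (1,1) in TLB -> HIT
vaddr=60: (1,3) not in TLB -> MISS, insert

Answer: MISS HIT MISS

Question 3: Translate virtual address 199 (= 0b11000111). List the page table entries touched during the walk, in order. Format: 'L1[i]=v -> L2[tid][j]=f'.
Answer: L1[6]=1 -> L2[1][0]=20

Derivation:
vaddr = 199 = 0b11000111
Split: l1_idx=6, l2_idx=0, offset=7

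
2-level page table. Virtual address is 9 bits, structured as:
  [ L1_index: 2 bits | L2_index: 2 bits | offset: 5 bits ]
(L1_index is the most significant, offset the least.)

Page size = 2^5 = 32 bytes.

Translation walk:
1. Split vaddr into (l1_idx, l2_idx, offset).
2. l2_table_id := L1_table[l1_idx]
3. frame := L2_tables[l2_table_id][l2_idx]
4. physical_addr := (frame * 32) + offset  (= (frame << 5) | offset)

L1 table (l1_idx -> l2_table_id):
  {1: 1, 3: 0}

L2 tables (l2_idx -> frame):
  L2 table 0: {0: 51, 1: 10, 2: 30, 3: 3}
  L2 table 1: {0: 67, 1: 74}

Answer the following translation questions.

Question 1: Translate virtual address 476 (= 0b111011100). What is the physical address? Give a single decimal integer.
vaddr = 476 = 0b111011100
Split: l1_idx=3, l2_idx=2, offset=28
L1[3] = 0
L2[0][2] = 30
paddr = 30 * 32 + 28 = 988

Answer: 988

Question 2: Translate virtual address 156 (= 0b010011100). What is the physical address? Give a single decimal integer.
Answer: 2172

Derivation:
vaddr = 156 = 0b010011100
Split: l1_idx=1, l2_idx=0, offset=28
L1[1] = 1
L2[1][0] = 67
paddr = 67 * 32 + 28 = 2172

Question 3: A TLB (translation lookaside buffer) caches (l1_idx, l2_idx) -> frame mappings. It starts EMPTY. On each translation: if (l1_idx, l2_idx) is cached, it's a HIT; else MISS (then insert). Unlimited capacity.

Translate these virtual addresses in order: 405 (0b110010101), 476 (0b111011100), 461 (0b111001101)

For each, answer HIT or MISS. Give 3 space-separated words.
vaddr=405: (3,0) not in TLB -> MISS, insert
vaddr=476: (3,2) not in TLB -> MISS, insert
vaddr=461: (3,2) in TLB -> HIT

Answer: MISS MISS HIT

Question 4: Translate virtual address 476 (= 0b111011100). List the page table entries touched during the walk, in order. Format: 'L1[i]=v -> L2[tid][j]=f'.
vaddr = 476 = 0b111011100
Split: l1_idx=3, l2_idx=2, offset=28

Answer: L1[3]=0 -> L2[0][2]=30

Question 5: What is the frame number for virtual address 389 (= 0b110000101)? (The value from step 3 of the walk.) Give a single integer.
vaddr = 389: l1_idx=3, l2_idx=0
L1[3] = 0; L2[0][0] = 51

Answer: 51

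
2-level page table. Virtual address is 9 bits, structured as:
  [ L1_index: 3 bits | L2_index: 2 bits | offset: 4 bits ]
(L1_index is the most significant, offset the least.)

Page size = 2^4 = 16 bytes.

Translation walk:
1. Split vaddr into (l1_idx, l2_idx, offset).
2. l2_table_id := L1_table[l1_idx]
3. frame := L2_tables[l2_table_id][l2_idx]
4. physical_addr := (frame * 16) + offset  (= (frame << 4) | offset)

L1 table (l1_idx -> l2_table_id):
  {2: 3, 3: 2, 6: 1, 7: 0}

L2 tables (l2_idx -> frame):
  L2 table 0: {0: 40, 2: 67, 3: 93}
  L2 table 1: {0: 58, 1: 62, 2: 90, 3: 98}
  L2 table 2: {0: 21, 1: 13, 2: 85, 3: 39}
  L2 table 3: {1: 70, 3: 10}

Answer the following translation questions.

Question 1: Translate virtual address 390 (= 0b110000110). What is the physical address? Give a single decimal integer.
vaddr = 390 = 0b110000110
Split: l1_idx=6, l2_idx=0, offset=6
L1[6] = 1
L2[1][0] = 58
paddr = 58 * 16 + 6 = 934

Answer: 934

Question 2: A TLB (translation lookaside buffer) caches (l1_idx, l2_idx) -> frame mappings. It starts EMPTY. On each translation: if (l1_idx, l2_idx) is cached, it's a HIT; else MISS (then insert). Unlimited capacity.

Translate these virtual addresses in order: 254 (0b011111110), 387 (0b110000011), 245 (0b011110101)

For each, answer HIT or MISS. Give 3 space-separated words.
vaddr=254: (3,3) not in TLB -> MISS, insert
vaddr=387: (6,0) not in TLB -> MISS, insert
vaddr=245: (3,3) in TLB -> HIT

Answer: MISS MISS HIT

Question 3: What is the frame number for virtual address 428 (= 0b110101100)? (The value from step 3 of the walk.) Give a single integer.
Answer: 90

Derivation:
vaddr = 428: l1_idx=6, l2_idx=2
L1[6] = 1; L2[1][2] = 90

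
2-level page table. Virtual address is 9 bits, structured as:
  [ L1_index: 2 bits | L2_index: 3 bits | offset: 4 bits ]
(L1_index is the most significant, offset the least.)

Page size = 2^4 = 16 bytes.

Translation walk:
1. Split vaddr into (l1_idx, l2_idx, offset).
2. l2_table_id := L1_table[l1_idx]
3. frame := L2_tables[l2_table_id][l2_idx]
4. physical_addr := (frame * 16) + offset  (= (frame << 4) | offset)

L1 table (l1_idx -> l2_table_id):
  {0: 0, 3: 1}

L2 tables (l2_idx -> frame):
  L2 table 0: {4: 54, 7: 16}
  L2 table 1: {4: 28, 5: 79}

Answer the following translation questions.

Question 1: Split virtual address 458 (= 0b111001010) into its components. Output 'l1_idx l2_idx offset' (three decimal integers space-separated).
vaddr = 458 = 0b111001010
  top 2 bits -> l1_idx = 3
  next 3 bits -> l2_idx = 4
  bottom 4 bits -> offset = 10

Answer: 3 4 10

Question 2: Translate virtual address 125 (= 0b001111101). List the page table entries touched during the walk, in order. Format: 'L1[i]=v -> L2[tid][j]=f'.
Answer: L1[0]=0 -> L2[0][7]=16

Derivation:
vaddr = 125 = 0b001111101
Split: l1_idx=0, l2_idx=7, offset=13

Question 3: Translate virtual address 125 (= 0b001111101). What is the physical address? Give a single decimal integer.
Answer: 269

Derivation:
vaddr = 125 = 0b001111101
Split: l1_idx=0, l2_idx=7, offset=13
L1[0] = 0
L2[0][7] = 16
paddr = 16 * 16 + 13 = 269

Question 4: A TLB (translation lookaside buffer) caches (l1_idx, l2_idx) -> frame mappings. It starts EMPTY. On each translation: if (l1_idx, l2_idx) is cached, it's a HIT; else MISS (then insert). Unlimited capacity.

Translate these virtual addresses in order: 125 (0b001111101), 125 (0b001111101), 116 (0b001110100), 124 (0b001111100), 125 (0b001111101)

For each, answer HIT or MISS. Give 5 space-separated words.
vaddr=125: (0,7) not in TLB -> MISS, insert
vaddr=125: (0,7) in TLB -> HIT
vaddr=116: (0,7) in TLB -> HIT
vaddr=124: (0,7) in TLB -> HIT
vaddr=125: (0,7) in TLB -> HIT

Answer: MISS HIT HIT HIT HIT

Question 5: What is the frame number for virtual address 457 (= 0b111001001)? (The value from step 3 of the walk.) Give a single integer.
vaddr = 457: l1_idx=3, l2_idx=4
L1[3] = 1; L2[1][4] = 28

Answer: 28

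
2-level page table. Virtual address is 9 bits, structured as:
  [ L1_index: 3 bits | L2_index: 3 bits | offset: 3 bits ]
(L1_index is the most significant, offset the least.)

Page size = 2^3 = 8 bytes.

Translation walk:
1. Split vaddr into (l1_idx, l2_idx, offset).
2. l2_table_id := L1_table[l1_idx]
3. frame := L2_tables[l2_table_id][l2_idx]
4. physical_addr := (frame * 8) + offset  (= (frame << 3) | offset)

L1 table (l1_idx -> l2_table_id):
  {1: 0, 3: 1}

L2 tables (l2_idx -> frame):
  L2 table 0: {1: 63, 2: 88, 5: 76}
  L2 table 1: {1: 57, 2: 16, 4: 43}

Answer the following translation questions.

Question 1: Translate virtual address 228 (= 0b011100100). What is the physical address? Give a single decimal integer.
Answer: 348

Derivation:
vaddr = 228 = 0b011100100
Split: l1_idx=3, l2_idx=4, offset=4
L1[3] = 1
L2[1][4] = 43
paddr = 43 * 8 + 4 = 348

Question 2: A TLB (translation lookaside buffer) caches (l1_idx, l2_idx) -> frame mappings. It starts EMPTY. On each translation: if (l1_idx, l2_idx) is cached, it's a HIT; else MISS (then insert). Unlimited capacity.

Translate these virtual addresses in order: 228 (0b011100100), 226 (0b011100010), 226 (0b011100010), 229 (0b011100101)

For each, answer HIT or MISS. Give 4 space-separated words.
vaddr=228: (3,4) not in TLB -> MISS, insert
vaddr=226: (3,4) in TLB -> HIT
vaddr=226: (3,4) in TLB -> HIT
vaddr=229: (3,4) in TLB -> HIT

Answer: MISS HIT HIT HIT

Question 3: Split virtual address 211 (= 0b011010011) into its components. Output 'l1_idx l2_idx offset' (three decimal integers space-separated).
Answer: 3 2 3

Derivation:
vaddr = 211 = 0b011010011
  top 3 bits -> l1_idx = 3
  next 3 bits -> l2_idx = 2
  bottom 3 bits -> offset = 3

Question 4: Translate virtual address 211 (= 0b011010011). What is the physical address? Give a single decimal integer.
Answer: 131

Derivation:
vaddr = 211 = 0b011010011
Split: l1_idx=3, l2_idx=2, offset=3
L1[3] = 1
L2[1][2] = 16
paddr = 16 * 8 + 3 = 131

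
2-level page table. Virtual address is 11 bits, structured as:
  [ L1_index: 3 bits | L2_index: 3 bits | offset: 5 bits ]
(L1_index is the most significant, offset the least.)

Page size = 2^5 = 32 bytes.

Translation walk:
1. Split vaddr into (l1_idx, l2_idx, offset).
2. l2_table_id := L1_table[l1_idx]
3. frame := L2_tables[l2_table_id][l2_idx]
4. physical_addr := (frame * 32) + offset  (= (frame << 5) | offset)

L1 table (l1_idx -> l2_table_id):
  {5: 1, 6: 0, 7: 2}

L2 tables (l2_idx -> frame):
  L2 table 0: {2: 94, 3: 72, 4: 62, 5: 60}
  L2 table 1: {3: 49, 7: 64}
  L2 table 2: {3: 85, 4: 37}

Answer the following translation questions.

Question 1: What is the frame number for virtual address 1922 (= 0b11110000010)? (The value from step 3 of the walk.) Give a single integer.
vaddr = 1922: l1_idx=7, l2_idx=4
L1[7] = 2; L2[2][4] = 37

Answer: 37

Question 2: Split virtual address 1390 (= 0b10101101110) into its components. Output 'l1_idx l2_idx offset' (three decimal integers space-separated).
Answer: 5 3 14

Derivation:
vaddr = 1390 = 0b10101101110
  top 3 bits -> l1_idx = 5
  next 3 bits -> l2_idx = 3
  bottom 5 bits -> offset = 14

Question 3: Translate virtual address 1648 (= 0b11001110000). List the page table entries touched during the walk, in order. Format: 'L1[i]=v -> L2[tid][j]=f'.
Answer: L1[6]=0 -> L2[0][3]=72

Derivation:
vaddr = 1648 = 0b11001110000
Split: l1_idx=6, l2_idx=3, offset=16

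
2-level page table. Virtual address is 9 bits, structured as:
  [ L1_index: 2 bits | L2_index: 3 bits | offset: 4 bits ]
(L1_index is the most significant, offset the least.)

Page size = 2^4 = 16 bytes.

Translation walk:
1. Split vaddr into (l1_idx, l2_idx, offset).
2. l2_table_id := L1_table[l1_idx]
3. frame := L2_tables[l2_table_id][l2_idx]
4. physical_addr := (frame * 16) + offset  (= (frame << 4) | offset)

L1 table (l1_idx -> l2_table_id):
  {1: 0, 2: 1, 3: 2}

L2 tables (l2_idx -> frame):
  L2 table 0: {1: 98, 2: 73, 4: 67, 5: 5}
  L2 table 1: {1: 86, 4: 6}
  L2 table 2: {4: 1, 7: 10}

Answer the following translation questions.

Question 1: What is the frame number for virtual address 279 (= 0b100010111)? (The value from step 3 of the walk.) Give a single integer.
vaddr = 279: l1_idx=2, l2_idx=1
L1[2] = 1; L2[1][1] = 86

Answer: 86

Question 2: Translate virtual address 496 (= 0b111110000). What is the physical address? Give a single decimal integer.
Answer: 160

Derivation:
vaddr = 496 = 0b111110000
Split: l1_idx=3, l2_idx=7, offset=0
L1[3] = 2
L2[2][7] = 10
paddr = 10 * 16 + 0 = 160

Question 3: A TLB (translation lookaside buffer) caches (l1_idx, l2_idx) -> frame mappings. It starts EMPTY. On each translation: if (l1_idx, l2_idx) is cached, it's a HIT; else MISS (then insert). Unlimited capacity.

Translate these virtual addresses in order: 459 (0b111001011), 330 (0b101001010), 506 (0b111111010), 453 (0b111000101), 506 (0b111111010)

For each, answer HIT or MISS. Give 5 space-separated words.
vaddr=459: (3,4) not in TLB -> MISS, insert
vaddr=330: (2,4) not in TLB -> MISS, insert
vaddr=506: (3,7) not in TLB -> MISS, insert
vaddr=453: (3,4) in TLB -> HIT
vaddr=506: (3,7) in TLB -> HIT

Answer: MISS MISS MISS HIT HIT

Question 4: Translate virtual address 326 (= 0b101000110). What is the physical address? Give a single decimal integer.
vaddr = 326 = 0b101000110
Split: l1_idx=2, l2_idx=4, offset=6
L1[2] = 1
L2[1][4] = 6
paddr = 6 * 16 + 6 = 102

Answer: 102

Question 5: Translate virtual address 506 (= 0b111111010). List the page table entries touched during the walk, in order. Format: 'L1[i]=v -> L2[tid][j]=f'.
Answer: L1[3]=2 -> L2[2][7]=10

Derivation:
vaddr = 506 = 0b111111010
Split: l1_idx=3, l2_idx=7, offset=10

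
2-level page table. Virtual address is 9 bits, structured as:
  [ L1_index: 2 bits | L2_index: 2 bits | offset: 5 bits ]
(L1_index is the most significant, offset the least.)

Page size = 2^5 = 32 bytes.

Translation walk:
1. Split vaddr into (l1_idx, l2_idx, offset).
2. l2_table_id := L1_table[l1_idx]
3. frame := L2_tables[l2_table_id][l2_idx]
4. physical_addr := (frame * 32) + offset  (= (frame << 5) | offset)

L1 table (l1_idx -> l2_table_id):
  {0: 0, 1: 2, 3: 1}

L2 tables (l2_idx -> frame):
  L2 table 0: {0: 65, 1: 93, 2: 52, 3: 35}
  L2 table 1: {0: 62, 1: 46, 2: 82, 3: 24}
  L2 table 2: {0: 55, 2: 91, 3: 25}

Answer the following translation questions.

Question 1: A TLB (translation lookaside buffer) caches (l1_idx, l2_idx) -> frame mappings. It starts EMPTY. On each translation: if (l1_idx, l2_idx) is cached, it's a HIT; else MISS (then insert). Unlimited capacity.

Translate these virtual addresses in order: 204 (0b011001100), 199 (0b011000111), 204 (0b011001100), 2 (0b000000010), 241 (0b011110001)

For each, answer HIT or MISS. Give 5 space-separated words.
Answer: MISS HIT HIT MISS MISS

Derivation:
vaddr=204: (1,2) not in TLB -> MISS, insert
vaddr=199: (1,2) in TLB -> HIT
vaddr=204: (1,2) in TLB -> HIT
vaddr=2: (0,0) not in TLB -> MISS, insert
vaddr=241: (1,3) not in TLB -> MISS, insert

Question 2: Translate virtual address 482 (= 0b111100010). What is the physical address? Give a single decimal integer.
vaddr = 482 = 0b111100010
Split: l1_idx=3, l2_idx=3, offset=2
L1[3] = 1
L2[1][3] = 24
paddr = 24 * 32 + 2 = 770

Answer: 770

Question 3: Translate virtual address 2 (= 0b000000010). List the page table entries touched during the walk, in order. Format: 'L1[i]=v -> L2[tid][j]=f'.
Answer: L1[0]=0 -> L2[0][0]=65

Derivation:
vaddr = 2 = 0b000000010
Split: l1_idx=0, l2_idx=0, offset=2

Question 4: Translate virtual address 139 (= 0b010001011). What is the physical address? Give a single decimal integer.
Answer: 1771

Derivation:
vaddr = 139 = 0b010001011
Split: l1_idx=1, l2_idx=0, offset=11
L1[1] = 2
L2[2][0] = 55
paddr = 55 * 32 + 11 = 1771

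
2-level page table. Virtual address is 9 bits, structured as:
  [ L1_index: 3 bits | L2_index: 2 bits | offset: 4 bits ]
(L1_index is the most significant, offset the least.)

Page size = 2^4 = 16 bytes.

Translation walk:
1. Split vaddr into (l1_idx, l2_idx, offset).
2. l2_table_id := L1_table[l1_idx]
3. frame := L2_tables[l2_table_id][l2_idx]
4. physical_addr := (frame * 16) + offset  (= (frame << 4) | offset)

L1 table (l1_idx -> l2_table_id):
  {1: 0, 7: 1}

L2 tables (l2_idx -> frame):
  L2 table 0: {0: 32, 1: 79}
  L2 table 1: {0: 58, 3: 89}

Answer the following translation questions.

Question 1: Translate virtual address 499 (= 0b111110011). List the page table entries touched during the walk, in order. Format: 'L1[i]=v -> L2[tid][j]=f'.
vaddr = 499 = 0b111110011
Split: l1_idx=7, l2_idx=3, offset=3

Answer: L1[7]=1 -> L2[1][3]=89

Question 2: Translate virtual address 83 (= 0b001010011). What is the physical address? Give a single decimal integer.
Answer: 1267

Derivation:
vaddr = 83 = 0b001010011
Split: l1_idx=1, l2_idx=1, offset=3
L1[1] = 0
L2[0][1] = 79
paddr = 79 * 16 + 3 = 1267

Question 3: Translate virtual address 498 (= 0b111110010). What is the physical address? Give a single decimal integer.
vaddr = 498 = 0b111110010
Split: l1_idx=7, l2_idx=3, offset=2
L1[7] = 1
L2[1][3] = 89
paddr = 89 * 16 + 2 = 1426

Answer: 1426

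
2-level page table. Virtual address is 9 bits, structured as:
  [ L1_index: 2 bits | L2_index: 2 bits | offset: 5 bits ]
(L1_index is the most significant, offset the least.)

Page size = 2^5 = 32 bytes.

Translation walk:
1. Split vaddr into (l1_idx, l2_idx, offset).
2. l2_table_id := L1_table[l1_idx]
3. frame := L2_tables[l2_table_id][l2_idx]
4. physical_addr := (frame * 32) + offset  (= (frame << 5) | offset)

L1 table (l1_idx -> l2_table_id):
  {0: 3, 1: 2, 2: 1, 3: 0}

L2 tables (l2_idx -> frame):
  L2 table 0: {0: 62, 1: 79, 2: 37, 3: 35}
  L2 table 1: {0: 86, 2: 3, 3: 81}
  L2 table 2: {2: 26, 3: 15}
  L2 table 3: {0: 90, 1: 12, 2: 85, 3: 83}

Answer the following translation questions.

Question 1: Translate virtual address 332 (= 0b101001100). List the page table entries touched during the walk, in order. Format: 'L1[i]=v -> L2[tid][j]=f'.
vaddr = 332 = 0b101001100
Split: l1_idx=2, l2_idx=2, offset=12

Answer: L1[2]=1 -> L2[1][2]=3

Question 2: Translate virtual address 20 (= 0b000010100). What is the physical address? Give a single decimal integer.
Answer: 2900

Derivation:
vaddr = 20 = 0b000010100
Split: l1_idx=0, l2_idx=0, offset=20
L1[0] = 3
L2[3][0] = 90
paddr = 90 * 32 + 20 = 2900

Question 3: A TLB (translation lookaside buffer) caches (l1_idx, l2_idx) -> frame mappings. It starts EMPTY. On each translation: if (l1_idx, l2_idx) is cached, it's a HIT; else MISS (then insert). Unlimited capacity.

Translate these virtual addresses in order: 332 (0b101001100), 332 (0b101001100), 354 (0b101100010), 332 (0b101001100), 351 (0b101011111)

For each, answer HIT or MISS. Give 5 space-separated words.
Answer: MISS HIT MISS HIT HIT

Derivation:
vaddr=332: (2,2) not in TLB -> MISS, insert
vaddr=332: (2,2) in TLB -> HIT
vaddr=354: (2,3) not in TLB -> MISS, insert
vaddr=332: (2,2) in TLB -> HIT
vaddr=351: (2,2) in TLB -> HIT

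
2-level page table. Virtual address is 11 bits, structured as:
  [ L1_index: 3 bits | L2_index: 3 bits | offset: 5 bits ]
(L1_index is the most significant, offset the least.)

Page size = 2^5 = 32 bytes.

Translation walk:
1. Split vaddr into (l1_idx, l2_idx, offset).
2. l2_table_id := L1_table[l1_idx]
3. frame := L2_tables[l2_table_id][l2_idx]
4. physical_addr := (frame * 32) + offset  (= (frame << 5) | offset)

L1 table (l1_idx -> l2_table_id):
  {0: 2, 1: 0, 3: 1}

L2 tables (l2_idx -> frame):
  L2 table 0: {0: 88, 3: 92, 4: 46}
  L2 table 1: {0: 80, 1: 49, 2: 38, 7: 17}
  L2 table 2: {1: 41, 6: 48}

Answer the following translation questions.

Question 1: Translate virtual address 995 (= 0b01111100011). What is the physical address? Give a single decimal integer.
vaddr = 995 = 0b01111100011
Split: l1_idx=3, l2_idx=7, offset=3
L1[3] = 1
L2[1][7] = 17
paddr = 17 * 32 + 3 = 547

Answer: 547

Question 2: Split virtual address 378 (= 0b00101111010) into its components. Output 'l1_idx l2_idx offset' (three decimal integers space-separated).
Answer: 1 3 26

Derivation:
vaddr = 378 = 0b00101111010
  top 3 bits -> l1_idx = 1
  next 3 bits -> l2_idx = 3
  bottom 5 bits -> offset = 26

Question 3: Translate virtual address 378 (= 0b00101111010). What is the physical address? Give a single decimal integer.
vaddr = 378 = 0b00101111010
Split: l1_idx=1, l2_idx=3, offset=26
L1[1] = 0
L2[0][3] = 92
paddr = 92 * 32 + 26 = 2970

Answer: 2970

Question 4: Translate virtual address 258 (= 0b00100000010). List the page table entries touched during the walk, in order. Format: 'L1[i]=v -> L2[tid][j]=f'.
vaddr = 258 = 0b00100000010
Split: l1_idx=1, l2_idx=0, offset=2

Answer: L1[1]=0 -> L2[0][0]=88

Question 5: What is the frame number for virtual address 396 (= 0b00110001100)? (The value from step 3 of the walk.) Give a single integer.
vaddr = 396: l1_idx=1, l2_idx=4
L1[1] = 0; L2[0][4] = 46

Answer: 46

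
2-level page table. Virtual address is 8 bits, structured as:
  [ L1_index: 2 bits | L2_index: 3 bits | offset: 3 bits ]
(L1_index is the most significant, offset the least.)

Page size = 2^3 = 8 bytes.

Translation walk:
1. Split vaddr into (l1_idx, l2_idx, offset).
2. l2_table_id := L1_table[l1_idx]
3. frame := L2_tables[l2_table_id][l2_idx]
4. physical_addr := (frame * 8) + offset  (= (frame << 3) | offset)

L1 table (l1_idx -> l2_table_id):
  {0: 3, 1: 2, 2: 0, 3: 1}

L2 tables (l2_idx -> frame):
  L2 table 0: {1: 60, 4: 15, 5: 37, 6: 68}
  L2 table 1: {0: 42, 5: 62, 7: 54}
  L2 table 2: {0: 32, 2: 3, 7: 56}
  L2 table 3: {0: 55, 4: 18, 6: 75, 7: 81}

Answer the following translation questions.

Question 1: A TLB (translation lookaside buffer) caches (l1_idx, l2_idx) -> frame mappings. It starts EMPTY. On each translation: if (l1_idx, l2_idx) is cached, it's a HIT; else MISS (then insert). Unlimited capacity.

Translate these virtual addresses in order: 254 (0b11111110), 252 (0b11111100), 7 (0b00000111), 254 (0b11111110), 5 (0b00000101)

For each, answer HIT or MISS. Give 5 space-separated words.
vaddr=254: (3,7) not in TLB -> MISS, insert
vaddr=252: (3,7) in TLB -> HIT
vaddr=7: (0,0) not in TLB -> MISS, insert
vaddr=254: (3,7) in TLB -> HIT
vaddr=5: (0,0) in TLB -> HIT

Answer: MISS HIT MISS HIT HIT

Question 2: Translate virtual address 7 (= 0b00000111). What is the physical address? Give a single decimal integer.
Answer: 447

Derivation:
vaddr = 7 = 0b00000111
Split: l1_idx=0, l2_idx=0, offset=7
L1[0] = 3
L2[3][0] = 55
paddr = 55 * 8 + 7 = 447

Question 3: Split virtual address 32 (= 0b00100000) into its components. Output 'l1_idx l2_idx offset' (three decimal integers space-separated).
Answer: 0 4 0

Derivation:
vaddr = 32 = 0b00100000
  top 2 bits -> l1_idx = 0
  next 3 bits -> l2_idx = 4
  bottom 3 bits -> offset = 0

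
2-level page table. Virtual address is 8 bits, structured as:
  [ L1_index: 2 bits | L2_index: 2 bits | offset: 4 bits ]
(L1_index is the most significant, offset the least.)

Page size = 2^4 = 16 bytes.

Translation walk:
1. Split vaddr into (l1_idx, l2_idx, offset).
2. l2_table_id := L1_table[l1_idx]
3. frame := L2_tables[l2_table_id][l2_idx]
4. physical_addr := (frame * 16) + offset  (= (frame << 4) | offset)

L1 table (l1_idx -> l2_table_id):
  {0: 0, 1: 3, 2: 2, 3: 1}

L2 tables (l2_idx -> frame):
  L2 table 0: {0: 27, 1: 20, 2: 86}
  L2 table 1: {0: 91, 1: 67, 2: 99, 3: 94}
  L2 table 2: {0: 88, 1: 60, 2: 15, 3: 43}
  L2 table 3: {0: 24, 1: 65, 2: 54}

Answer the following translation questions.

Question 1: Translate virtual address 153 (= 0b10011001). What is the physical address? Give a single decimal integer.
Answer: 969

Derivation:
vaddr = 153 = 0b10011001
Split: l1_idx=2, l2_idx=1, offset=9
L1[2] = 2
L2[2][1] = 60
paddr = 60 * 16 + 9 = 969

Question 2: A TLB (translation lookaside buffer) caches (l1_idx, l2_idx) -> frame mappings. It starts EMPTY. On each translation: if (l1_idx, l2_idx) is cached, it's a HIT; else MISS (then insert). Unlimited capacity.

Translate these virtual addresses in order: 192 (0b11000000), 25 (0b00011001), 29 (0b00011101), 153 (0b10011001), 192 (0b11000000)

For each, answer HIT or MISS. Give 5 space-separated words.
Answer: MISS MISS HIT MISS HIT

Derivation:
vaddr=192: (3,0) not in TLB -> MISS, insert
vaddr=25: (0,1) not in TLB -> MISS, insert
vaddr=29: (0,1) in TLB -> HIT
vaddr=153: (2,1) not in TLB -> MISS, insert
vaddr=192: (3,0) in TLB -> HIT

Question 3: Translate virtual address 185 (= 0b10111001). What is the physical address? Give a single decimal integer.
Answer: 697

Derivation:
vaddr = 185 = 0b10111001
Split: l1_idx=2, l2_idx=3, offset=9
L1[2] = 2
L2[2][3] = 43
paddr = 43 * 16 + 9 = 697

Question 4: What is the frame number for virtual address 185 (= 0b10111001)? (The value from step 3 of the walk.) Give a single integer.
Answer: 43

Derivation:
vaddr = 185: l1_idx=2, l2_idx=3
L1[2] = 2; L2[2][3] = 43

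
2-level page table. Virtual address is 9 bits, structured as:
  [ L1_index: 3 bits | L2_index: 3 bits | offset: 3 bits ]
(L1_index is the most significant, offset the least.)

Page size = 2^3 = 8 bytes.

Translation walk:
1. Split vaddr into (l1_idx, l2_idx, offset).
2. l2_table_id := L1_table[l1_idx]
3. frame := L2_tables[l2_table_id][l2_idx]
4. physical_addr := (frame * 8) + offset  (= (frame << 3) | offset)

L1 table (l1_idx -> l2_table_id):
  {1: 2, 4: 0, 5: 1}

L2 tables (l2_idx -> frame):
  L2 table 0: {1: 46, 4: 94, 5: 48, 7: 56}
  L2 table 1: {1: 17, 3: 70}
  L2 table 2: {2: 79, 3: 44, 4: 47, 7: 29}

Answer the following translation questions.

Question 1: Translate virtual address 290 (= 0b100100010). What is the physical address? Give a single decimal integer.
Answer: 754

Derivation:
vaddr = 290 = 0b100100010
Split: l1_idx=4, l2_idx=4, offset=2
L1[4] = 0
L2[0][4] = 94
paddr = 94 * 8 + 2 = 754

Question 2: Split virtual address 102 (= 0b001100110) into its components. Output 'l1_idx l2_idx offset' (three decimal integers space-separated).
vaddr = 102 = 0b001100110
  top 3 bits -> l1_idx = 1
  next 3 bits -> l2_idx = 4
  bottom 3 bits -> offset = 6

Answer: 1 4 6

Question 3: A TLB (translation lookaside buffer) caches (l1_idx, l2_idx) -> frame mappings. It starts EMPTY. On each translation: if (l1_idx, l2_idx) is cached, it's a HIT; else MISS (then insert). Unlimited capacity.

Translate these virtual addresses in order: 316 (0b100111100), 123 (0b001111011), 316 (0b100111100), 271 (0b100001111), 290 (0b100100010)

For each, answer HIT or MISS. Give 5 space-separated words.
vaddr=316: (4,7) not in TLB -> MISS, insert
vaddr=123: (1,7) not in TLB -> MISS, insert
vaddr=316: (4,7) in TLB -> HIT
vaddr=271: (4,1) not in TLB -> MISS, insert
vaddr=290: (4,4) not in TLB -> MISS, insert

Answer: MISS MISS HIT MISS MISS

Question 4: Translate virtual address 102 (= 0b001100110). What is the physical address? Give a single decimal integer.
Answer: 382

Derivation:
vaddr = 102 = 0b001100110
Split: l1_idx=1, l2_idx=4, offset=6
L1[1] = 2
L2[2][4] = 47
paddr = 47 * 8 + 6 = 382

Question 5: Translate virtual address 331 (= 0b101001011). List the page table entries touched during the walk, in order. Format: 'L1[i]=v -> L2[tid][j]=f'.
vaddr = 331 = 0b101001011
Split: l1_idx=5, l2_idx=1, offset=3

Answer: L1[5]=1 -> L2[1][1]=17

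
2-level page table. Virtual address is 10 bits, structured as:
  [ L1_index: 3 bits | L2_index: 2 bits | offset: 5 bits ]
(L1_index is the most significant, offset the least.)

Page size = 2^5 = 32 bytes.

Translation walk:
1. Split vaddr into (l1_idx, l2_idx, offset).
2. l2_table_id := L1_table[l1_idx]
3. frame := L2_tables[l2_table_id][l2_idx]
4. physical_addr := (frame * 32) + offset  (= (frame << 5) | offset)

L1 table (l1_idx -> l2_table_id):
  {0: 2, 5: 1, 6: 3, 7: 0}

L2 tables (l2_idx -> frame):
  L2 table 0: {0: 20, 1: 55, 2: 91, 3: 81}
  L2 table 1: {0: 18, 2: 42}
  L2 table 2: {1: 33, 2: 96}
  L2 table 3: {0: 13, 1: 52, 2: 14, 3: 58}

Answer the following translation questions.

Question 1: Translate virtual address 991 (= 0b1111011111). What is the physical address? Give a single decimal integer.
vaddr = 991 = 0b1111011111
Split: l1_idx=7, l2_idx=2, offset=31
L1[7] = 0
L2[0][2] = 91
paddr = 91 * 32 + 31 = 2943

Answer: 2943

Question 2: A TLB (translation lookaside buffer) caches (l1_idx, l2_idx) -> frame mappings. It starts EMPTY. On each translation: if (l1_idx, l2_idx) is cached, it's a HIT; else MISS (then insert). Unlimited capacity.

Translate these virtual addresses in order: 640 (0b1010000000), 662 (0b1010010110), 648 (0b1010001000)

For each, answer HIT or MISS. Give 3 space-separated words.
Answer: MISS HIT HIT

Derivation:
vaddr=640: (5,0) not in TLB -> MISS, insert
vaddr=662: (5,0) in TLB -> HIT
vaddr=648: (5,0) in TLB -> HIT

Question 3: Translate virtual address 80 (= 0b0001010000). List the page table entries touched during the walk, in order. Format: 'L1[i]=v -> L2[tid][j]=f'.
vaddr = 80 = 0b0001010000
Split: l1_idx=0, l2_idx=2, offset=16

Answer: L1[0]=2 -> L2[2][2]=96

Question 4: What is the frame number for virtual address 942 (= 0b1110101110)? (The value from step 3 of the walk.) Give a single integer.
Answer: 55

Derivation:
vaddr = 942: l1_idx=7, l2_idx=1
L1[7] = 0; L2[0][1] = 55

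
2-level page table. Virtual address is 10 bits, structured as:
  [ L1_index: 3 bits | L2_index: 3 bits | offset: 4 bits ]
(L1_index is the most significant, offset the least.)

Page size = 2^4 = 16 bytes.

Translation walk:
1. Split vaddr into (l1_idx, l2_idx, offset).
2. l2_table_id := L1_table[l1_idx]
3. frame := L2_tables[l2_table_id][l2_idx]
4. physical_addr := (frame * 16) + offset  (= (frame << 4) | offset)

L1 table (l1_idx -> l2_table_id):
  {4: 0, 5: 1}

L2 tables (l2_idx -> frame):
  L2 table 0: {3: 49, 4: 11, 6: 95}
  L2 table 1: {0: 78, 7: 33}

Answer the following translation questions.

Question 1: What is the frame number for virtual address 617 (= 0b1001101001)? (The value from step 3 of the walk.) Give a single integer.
vaddr = 617: l1_idx=4, l2_idx=6
L1[4] = 0; L2[0][6] = 95

Answer: 95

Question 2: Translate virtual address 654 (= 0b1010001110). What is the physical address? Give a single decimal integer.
vaddr = 654 = 0b1010001110
Split: l1_idx=5, l2_idx=0, offset=14
L1[5] = 1
L2[1][0] = 78
paddr = 78 * 16 + 14 = 1262

Answer: 1262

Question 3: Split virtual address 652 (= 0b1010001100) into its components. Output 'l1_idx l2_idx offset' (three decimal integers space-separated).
Answer: 5 0 12

Derivation:
vaddr = 652 = 0b1010001100
  top 3 bits -> l1_idx = 5
  next 3 bits -> l2_idx = 0
  bottom 4 bits -> offset = 12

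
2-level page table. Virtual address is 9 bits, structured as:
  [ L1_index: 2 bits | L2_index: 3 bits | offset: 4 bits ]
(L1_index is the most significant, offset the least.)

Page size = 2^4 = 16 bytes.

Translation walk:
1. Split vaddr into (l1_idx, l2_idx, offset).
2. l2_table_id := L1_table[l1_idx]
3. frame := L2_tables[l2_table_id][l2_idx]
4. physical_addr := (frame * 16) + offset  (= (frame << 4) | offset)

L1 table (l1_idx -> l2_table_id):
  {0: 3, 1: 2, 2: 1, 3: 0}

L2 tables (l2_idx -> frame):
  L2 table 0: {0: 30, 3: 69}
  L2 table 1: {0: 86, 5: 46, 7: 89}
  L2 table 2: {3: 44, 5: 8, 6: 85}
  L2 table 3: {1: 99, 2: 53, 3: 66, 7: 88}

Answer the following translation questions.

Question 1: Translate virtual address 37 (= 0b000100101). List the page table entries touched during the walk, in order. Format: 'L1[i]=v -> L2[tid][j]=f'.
vaddr = 37 = 0b000100101
Split: l1_idx=0, l2_idx=2, offset=5

Answer: L1[0]=3 -> L2[3][2]=53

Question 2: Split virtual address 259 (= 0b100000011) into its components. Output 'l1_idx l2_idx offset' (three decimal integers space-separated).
Answer: 2 0 3

Derivation:
vaddr = 259 = 0b100000011
  top 2 bits -> l1_idx = 2
  next 3 bits -> l2_idx = 0
  bottom 4 bits -> offset = 3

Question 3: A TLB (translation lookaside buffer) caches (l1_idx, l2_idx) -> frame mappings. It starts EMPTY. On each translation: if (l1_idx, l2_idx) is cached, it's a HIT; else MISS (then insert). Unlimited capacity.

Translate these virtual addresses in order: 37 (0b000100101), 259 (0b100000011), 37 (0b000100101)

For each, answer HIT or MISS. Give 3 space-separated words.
Answer: MISS MISS HIT

Derivation:
vaddr=37: (0,2) not in TLB -> MISS, insert
vaddr=259: (2,0) not in TLB -> MISS, insert
vaddr=37: (0,2) in TLB -> HIT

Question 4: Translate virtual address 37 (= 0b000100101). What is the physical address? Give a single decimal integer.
vaddr = 37 = 0b000100101
Split: l1_idx=0, l2_idx=2, offset=5
L1[0] = 3
L2[3][2] = 53
paddr = 53 * 16 + 5 = 853

Answer: 853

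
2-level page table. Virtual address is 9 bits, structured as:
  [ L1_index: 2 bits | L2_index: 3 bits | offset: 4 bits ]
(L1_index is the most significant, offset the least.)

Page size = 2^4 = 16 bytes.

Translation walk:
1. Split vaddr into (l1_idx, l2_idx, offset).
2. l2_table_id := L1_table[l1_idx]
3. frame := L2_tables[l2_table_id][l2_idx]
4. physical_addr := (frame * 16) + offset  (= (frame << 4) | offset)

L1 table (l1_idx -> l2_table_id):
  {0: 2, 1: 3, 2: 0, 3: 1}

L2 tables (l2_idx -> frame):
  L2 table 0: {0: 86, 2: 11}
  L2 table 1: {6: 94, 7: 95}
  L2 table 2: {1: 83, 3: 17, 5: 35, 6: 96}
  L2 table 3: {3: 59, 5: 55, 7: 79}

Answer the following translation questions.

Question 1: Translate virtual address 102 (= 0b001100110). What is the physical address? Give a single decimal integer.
vaddr = 102 = 0b001100110
Split: l1_idx=0, l2_idx=6, offset=6
L1[0] = 2
L2[2][6] = 96
paddr = 96 * 16 + 6 = 1542

Answer: 1542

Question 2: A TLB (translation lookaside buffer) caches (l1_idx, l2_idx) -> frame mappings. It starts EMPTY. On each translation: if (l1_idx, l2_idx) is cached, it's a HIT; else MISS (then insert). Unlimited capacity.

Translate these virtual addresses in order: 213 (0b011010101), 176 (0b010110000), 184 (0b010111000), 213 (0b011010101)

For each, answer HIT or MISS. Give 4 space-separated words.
vaddr=213: (1,5) not in TLB -> MISS, insert
vaddr=176: (1,3) not in TLB -> MISS, insert
vaddr=184: (1,3) in TLB -> HIT
vaddr=213: (1,5) in TLB -> HIT

Answer: MISS MISS HIT HIT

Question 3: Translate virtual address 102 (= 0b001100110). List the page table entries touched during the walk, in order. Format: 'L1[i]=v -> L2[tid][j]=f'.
vaddr = 102 = 0b001100110
Split: l1_idx=0, l2_idx=6, offset=6

Answer: L1[0]=2 -> L2[2][6]=96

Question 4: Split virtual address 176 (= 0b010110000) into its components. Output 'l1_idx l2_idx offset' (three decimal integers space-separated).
vaddr = 176 = 0b010110000
  top 2 bits -> l1_idx = 1
  next 3 bits -> l2_idx = 3
  bottom 4 bits -> offset = 0

Answer: 1 3 0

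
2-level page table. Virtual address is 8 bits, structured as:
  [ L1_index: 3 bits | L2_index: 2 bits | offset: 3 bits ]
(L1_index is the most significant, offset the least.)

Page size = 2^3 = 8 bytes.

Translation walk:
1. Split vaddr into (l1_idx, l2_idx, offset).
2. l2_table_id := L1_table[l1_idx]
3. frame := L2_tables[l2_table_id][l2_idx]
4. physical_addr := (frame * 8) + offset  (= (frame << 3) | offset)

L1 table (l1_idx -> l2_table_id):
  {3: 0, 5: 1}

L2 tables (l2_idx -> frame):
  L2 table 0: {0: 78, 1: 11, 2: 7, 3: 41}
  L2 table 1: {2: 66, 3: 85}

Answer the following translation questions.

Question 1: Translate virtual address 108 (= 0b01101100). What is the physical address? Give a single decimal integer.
vaddr = 108 = 0b01101100
Split: l1_idx=3, l2_idx=1, offset=4
L1[3] = 0
L2[0][1] = 11
paddr = 11 * 8 + 4 = 92

Answer: 92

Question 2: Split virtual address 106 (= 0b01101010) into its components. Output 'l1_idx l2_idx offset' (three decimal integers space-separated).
vaddr = 106 = 0b01101010
  top 3 bits -> l1_idx = 3
  next 2 bits -> l2_idx = 1
  bottom 3 bits -> offset = 2

Answer: 3 1 2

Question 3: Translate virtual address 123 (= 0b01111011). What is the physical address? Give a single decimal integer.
Answer: 331

Derivation:
vaddr = 123 = 0b01111011
Split: l1_idx=3, l2_idx=3, offset=3
L1[3] = 0
L2[0][3] = 41
paddr = 41 * 8 + 3 = 331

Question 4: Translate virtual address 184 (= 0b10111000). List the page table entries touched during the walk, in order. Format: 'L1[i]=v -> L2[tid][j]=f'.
vaddr = 184 = 0b10111000
Split: l1_idx=5, l2_idx=3, offset=0

Answer: L1[5]=1 -> L2[1][3]=85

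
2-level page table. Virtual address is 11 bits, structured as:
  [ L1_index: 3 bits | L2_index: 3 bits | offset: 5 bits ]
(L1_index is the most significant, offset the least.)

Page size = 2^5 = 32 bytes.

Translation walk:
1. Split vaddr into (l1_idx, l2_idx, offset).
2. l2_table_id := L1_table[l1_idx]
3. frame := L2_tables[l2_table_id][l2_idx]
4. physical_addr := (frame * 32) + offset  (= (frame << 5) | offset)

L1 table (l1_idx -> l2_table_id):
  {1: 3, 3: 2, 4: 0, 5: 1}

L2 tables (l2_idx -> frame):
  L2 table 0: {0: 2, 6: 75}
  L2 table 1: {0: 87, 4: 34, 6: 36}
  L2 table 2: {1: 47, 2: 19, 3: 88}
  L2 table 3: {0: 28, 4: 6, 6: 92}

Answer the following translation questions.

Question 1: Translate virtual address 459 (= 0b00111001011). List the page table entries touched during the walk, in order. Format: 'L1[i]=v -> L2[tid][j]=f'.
vaddr = 459 = 0b00111001011
Split: l1_idx=1, l2_idx=6, offset=11

Answer: L1[1]=3 -> L2[3][6]=92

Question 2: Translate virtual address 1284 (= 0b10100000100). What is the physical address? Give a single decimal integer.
vaddr = 1284 = 0b10100000100
Split: l1_idx=5, l2_idx=0, offset=4
L1[5] = 1
L2[1][0] = 87
paddr = 87 * 32 + 4 = 2788

Answer: 2788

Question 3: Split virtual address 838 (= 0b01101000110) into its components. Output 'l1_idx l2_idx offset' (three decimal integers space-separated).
vaddr = 838 = 0b01101000110
  top 3 bits -> l1_idx = 3
  next 3 bits -> l2_idx = 2
  bottom 5 bits -> offset = 6

Answer: 3 2 6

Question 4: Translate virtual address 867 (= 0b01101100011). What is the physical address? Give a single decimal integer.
vaddr = 867 = 0b01101100011
Split: l1_idx=3, l2_idx=3, offset=3
L1[3] = 2
L2[2][3] = 88
paddr = 88 * 32 + 3 = 2819

Answer: 2819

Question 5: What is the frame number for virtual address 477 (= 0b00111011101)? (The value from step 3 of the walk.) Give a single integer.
Answer: 92

Derivation:
vaddr = 477: l1_idx=1, l2_idx=6
L1[1] = 3; L2[3][6] = 92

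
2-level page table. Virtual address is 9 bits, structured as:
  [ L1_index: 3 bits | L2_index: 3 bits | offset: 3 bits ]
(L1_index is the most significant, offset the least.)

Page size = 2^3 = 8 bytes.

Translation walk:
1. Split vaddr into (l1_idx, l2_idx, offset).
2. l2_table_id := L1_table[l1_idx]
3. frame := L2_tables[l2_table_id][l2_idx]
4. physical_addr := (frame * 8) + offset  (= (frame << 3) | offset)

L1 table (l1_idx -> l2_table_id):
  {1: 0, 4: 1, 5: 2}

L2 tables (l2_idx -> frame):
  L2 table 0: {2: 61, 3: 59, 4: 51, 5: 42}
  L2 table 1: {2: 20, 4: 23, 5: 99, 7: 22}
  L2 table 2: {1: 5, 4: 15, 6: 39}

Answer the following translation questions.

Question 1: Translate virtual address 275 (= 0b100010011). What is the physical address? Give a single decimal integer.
vaddr = 275 = 0b100010011
Split: l1_idx=4, l2_idx=2, offset=3
L1[4] = 1
L2[1][2] = 20
paddr = 20 * 8 + 3 = 163

Answer: 163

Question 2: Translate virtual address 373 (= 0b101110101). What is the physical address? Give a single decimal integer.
Answer: 317

Derivation:
vaddr = 373 = 0b101110101
Split: l1_idx=5, l2_idx=6, offset=5
L1[5] = 2
L2[2][6] = 39
paddr = 39 * 8 + 5 = 317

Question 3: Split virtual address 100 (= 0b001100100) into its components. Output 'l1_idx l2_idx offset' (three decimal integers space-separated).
Answer: 1 4 4

Derivation:
vaddr = 100 = 0b001100100
  top 3 bits -> l1_idx = 1
  next 3 bits -> l2_idx = 4
  bottom 3 bits -> offset = 4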